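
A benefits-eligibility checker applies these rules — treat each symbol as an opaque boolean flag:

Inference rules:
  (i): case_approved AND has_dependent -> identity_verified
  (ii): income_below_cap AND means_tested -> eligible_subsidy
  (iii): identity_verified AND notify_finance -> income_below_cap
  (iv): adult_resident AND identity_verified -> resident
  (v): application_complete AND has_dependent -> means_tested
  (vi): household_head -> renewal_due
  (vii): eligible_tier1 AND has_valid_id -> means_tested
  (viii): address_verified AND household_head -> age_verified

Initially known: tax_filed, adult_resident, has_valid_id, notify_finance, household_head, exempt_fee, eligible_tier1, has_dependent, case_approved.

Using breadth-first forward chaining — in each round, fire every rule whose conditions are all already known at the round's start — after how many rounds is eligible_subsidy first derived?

[1] (i) [case_approved AND has_dependent -> identity_verified]; (vi) [household_head -> renewal_due]; (vii) [eligible_tier1 AND has_valid_id -> means_tested]. ⇒ new: identity_verified, renewal_due, means_tested.
[2] (iii) [identity_verified AND notify_finance -> income_below_cap]; (iv) [adult_resident AND identity_verified -> resident]. ⇒ new: income_below_cap, resident.
[3] (ii) [income_below_cap AND means_tested -> eligible_subsidy]. ⇒ new: eligible_subsidy.
eligible_subsidy first appears in round 3.

3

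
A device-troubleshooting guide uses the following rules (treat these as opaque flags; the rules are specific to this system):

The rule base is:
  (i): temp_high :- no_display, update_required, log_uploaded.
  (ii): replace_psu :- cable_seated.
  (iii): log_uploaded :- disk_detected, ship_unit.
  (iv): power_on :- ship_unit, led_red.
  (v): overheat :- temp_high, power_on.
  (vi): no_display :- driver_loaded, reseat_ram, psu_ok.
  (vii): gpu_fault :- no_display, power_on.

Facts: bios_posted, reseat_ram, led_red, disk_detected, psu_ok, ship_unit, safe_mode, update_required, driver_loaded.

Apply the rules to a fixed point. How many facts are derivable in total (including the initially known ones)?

Round 1: (iii) [log_uploaded :- disk_detected, ship_unit.]; (iv) [power_on :- ship_unit, led_red.]; (vi) [no_display :- driver_loaded, reseat_ram, psu_ok.]. New: log_uploaded, power_on, no_display.
Round 2: (i) [temp_high :- no_display, update_required, log_uploaded.]; (vii) [gpu_fault :- no_display, power_on.]. New: temp_high, gpu_fault.
Round 3: (v) [overheat :- temp_high, power_on.]. New: overheat.
Closure: {bios_posted, disk_detected, driver_loaded, gpu_fault, led_red, log_uploaded, no_display, overheat, power_on, psu_ok, reseat_ram, safe_mode, ship_unit, temp_high, update_required} — 15 facts.

15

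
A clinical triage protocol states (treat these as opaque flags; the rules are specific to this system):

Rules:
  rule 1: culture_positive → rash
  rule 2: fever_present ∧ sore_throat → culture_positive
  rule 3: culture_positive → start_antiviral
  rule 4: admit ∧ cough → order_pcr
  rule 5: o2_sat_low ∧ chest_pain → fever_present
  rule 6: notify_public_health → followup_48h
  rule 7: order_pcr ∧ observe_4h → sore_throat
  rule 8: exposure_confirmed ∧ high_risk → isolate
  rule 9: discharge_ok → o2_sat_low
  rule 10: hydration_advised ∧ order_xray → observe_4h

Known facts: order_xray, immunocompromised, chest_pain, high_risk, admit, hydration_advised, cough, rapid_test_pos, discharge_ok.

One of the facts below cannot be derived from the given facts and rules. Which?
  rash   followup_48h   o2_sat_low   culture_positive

[1] rule 4 [admit ∧ cough → order_pcr]; rule 9 [discharge_ok → o2_sat_low]; rule 10 [hydration_advised ∧ order_xray → observe_4h]. ⇒ new: order_pcr, o2_sat_low, observe_4h.
[2] rule 5 [o2_sat_low ∧ chest_pain → fever_present]; rule 7 [order_pcr ∧ observe_4h → sore_throat]. ⇒ new: fever_present, sore_throat.
[3] rule 2 [fever_present ∧ sore_throat → culture_positive]. ⇒ new: culture_positive.
[4] rule 1 [culture_positive → rash]; rule 3 [culture_positive → start_antiviral]. ⇒ new: rash, start_antiviral.
Derived: culture_positive (round 3), o2_sat_low (round 1), rash (round 4). followup_48h never appears in any round.

followup_48h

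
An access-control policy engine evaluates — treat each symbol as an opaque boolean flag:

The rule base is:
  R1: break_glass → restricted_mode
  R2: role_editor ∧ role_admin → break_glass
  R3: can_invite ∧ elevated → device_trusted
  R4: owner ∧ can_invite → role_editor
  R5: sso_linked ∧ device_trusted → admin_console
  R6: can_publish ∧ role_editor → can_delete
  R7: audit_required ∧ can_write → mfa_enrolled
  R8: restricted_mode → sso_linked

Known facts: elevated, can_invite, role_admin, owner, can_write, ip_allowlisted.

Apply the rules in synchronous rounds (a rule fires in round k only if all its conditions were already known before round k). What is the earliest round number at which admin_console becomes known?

5

Round 1 — R3, R4, derive device_trusted, role_editor.
Round 2 — R2, derive break_glass.
Round 3 — R1, derive restricted_mode.
Round 4 — R8, derive sso_linked.
Round 5 — R5, derive admin_console.
admin_console first appears in round 5.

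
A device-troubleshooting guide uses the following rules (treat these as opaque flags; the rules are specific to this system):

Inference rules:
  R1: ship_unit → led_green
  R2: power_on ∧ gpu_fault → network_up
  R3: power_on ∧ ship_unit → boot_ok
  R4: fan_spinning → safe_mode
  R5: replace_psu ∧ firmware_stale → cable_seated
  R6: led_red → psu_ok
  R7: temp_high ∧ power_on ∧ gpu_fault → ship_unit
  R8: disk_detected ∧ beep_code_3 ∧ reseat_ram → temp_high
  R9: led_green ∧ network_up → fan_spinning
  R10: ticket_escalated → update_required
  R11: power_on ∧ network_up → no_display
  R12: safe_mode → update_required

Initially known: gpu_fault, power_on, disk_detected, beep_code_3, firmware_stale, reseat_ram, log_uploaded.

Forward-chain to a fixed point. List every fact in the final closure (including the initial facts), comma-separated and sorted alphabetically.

Round 1 fires R2, R8, giving network_up, temp_high.
Round 2 fires R7, R11, giving ship_unit, no_display.
Round 3 fires R1, R3, giving led_green, boot_ok.
Round 4 fires R9, giving fan_spinning.
Round 5 fires R4, giving safe_mode.
Round 6 fires R12, giving update_required.

beep_code_3, boot_ok, disk_detected, fan_spinning, firmware_stale, gpu_fault, led_green, log_uploaded, network_up, no_display, power_on, reseat_ram, safe_mode, ship_unit, temp_high, update_required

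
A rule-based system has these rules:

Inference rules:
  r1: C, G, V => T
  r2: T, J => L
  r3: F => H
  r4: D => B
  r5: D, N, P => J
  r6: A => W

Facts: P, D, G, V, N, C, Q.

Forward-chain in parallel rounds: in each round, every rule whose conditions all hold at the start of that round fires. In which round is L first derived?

2

Round 1 — r1, r4, r5, derive T, B, J.
Round 2 — r2, derive L.
L first appears in round 2.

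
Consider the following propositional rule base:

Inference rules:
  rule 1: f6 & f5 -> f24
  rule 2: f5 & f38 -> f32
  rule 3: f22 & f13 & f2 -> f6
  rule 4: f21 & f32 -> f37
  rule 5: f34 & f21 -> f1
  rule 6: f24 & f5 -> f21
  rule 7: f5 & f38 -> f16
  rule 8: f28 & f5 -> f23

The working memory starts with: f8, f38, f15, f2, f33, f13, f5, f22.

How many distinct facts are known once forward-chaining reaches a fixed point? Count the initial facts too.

14

[1] rule 2 [f5 & f38 -> f32]; rule 3 [f22 & f13 & f2 -> f6]; rule 7 [f5 & f38 -> f16]. ⇒ new: f32, f6, f16.
[2] rule 1 [f6 & f5 -> f24]. ⇒ new: f24.
[3] rule 6 [f24 & f5 -> f21]. ⇒ new: f21.
[4] rule 4 [f21 & f32 -> f37]. ⇒ new: f37.
Closure: {f13, f15, f16, f2, f21, f22, f24, f32, f33, f37, f38, f5, f6, f8} — 14 facts.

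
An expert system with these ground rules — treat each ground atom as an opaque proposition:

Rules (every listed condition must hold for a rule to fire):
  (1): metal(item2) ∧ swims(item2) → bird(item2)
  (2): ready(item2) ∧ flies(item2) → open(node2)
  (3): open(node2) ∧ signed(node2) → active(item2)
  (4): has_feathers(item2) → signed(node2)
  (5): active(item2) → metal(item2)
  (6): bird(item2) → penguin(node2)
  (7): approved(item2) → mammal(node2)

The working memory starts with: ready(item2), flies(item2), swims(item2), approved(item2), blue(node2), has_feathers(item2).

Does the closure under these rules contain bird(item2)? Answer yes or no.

Round 1: (2) [ready(item2) ∧ flies(item2) → open(node2)]; (4) [has_feathers(item2) → signed(node2)]; (7) [approved(item2) → mammal(node2)]. New: open(node2), signed(node2), mammal(node2).
Round 2: (3) [open(node2) ∧ signed(node2) → active(item2)]. New: active(item2).
Round 3: (5) [active(item2) → metal(item2)]. New: metal(item2).
Round 4: (1) [metal(item2) ∧ swims(item2) → bird(item2)]. New: bird(item2).
Round 5: (6) [bird(item2) → penguin(node2)]. New: penguin(node2).
bird(item2) appears in round 4, so it is derivable.

yes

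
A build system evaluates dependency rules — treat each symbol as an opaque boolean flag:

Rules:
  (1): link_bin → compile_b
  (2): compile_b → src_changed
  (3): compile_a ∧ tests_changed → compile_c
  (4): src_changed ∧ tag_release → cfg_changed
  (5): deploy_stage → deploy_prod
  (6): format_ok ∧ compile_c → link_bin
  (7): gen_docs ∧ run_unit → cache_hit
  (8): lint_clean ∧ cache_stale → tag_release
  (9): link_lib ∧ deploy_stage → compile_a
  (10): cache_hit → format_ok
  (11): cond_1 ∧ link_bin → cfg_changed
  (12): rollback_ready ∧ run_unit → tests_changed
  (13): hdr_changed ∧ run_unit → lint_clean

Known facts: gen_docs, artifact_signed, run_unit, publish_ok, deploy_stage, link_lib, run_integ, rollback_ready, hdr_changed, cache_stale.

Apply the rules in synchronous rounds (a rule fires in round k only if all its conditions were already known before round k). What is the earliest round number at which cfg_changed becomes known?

Round 1: (5) [deploy_stage → deploy_prod]; (7) [gen_docs ∧ run_unit → cache_hit]; (9) [link_lib ∧ deploy_stage → compile_a]; (12) [rollback_ready ∧ run_unit → tests_changed]; (13) [hdr_changed ∧ run_unit → lint_clean]. Adds deploy_prod, cache_hit, compile_a, tests_changed, lint_clean.
Round 2: (3) [compile_a ∧ tests_changed → compile_c]; (8) [lint_clean ∧ cache_stale → tag_release]; (10) [cache_hit → format_ok]. Adds compile_c, tag_release, format_ok.
Round 3: (6) [format_ok ∧ compile_c → link_bin]. Adds link_bin.
Round 4: (1) [link_bin → compile_b]. Adds compile_b.
Round 5: (2) [compile_b → src_changed]. Adds src_changed.
Round 6: (4) [src_changed ∧ tag_release → cfg_changed]. Adds cfg_changed.
cfg_changed first appears in round 6.

6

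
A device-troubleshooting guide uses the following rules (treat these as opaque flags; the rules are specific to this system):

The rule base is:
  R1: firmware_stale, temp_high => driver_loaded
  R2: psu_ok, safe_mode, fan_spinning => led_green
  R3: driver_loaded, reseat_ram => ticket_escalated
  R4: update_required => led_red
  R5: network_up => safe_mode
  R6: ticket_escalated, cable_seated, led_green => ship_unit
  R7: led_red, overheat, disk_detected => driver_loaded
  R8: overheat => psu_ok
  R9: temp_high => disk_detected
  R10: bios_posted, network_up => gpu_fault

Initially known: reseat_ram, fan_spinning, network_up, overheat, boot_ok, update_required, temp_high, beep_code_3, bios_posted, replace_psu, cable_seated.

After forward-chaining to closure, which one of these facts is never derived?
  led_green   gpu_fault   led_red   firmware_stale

Round 1 — R4, R5, R8, R9, R10, derive led_red, safe_mode, psu_ok, disk_detected, gpu_fault.
Round 2 — R2, R7, derive led_green, driver_loaded.
Round 3 — R3, derive ticket_escalated.
Round 4 — R6, derive ship_unit.
Derived: led_green (round 2), led_red (round 1), gpu_fault (round 1). firmware_stale never appears in any round.

firmware_stale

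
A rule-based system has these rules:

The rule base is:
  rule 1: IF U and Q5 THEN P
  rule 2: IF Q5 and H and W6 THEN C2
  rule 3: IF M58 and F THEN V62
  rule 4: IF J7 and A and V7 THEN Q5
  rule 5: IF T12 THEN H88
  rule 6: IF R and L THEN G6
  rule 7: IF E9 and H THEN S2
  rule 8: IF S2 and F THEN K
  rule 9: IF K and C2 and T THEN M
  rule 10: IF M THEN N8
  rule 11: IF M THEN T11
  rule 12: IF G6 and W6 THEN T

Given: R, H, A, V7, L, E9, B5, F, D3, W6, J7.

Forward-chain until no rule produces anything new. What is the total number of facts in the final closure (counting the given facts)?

20

Round 1 — rule 4, rule 6, rule 7, derive Q5, G6, S2.
Round 2 — rule 2, rule 8, rule 12, derive C2, K, T.
Round 3 — rule 9, derive M.
Round 4 — rule 10, rule 11, derive N8, T11.
Closure: {A, B5, C2, D3, E9, F, G6, H, J7, K, L, M, N8, Q5, R, S2, T, T11, V7, W6} — 20 facts.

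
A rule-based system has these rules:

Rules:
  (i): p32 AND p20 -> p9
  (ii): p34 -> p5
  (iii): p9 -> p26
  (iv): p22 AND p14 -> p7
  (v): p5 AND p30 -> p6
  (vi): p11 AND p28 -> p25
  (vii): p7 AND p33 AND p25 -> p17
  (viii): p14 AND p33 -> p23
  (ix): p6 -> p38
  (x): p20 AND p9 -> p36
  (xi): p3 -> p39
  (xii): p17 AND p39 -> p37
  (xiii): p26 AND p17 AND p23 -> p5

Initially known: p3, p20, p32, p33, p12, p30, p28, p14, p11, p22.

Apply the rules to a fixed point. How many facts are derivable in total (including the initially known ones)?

Round 1 fires (i), (iv), (vi), (viii), (xi), giving p9, p7, p25, p23, p39.
Round 2 fires (iii), (vii), (x), giving p26, p17, p36.
Round 3 fires (xii), (xiii), giving p37, p5.
Round 4 fires (v), giving p6.
Round 5 fires (ix), giving p38.
Closure: {p11, p12, p14, p17, p20, p22, p23, p25, p26, p28, p3, p30, p32, p33, p36, p37, p38, p39, p5, p6, p7, p9} — 22 facts.

22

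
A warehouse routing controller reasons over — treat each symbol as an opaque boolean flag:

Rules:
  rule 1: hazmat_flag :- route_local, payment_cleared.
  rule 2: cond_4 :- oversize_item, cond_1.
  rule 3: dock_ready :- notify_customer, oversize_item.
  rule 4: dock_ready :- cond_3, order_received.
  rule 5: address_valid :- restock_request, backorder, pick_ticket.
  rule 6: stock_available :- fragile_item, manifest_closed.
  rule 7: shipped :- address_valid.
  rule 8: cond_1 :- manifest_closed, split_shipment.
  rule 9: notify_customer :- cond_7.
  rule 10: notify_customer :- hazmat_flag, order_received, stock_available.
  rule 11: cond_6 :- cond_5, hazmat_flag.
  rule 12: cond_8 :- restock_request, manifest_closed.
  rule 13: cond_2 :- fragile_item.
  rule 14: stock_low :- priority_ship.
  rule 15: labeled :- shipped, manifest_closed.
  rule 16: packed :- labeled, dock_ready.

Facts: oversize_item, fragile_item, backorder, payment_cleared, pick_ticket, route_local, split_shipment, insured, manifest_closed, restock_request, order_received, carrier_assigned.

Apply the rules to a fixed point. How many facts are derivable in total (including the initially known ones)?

Round 1 fires rule 1, rule 5, rule 6, rule 8, rule 12, rule 13, giving hazmat_flag, address_valid, stock_available, cond_1, cond_8, cond_2.
Round 2 fires rule 2, rule 7, rule 10, giving cond_4, shipped, notify_customer.
Round 3 fires rule 3, rule 15, giving dock_ready, labeled.
Round 4 fires rule 16, giving packed.
Closure: {address_valid, backorder, carrier_assigned, cond_1, cond_2, cond_4, cond_8, dock_ready, fragile_item, hazmat_flag, insured, labeled, manifest_closed, notify_customer, order_received, oversize_item, packed, payment_cleared, pick_ticket, restock_request, route_local, shipped, split_shipment, stock_available} — 24 facts.

24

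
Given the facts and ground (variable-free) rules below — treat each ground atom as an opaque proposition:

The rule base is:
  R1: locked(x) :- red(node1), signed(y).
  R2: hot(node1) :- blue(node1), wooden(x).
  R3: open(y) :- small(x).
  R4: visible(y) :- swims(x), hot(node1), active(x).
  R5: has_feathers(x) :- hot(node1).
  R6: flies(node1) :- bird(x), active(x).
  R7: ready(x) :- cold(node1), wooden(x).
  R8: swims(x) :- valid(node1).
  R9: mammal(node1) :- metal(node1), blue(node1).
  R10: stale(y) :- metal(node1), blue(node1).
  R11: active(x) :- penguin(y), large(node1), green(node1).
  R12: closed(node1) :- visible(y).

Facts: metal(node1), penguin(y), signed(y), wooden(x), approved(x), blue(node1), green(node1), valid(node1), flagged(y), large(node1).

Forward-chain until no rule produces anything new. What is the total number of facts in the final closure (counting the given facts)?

[1] R2 [hot(node1) :- blue(node1), wooden(x).]; R8 [swims(x) :- valid(node1).]; R9 [mammal(node1) :- metal(node1), blue(node1).]; R10 [stale(y) :- metal(node1), blue(node1).]; R11 [active(x) :- penguin(y), large(node1), green(node1).]. ⇒ new: hot(node1), swims(x), mammal(node1), stale(y), active(x).
[2] R4 [visible(y) :- swims(x), hot(node1), active(x).]; R5 [has_feathers(x) :- hot(node1).]. ⇒ new: visible(y), has_feathers(x).
[3] R12 [closed(node1) :- visible(y).]. ⇒ new: closed(node1).
Closure: {active(x), approved(x), blue(node1), closed(node1), flagged(y), green(node1), has_feathers(x), hot(node1), large(node1), mammal(node1), metal(node1), penguin(y), signed(y), stale(y), swims(x), valid(node1), visible(y), wooden(x)} — 18 facts.

18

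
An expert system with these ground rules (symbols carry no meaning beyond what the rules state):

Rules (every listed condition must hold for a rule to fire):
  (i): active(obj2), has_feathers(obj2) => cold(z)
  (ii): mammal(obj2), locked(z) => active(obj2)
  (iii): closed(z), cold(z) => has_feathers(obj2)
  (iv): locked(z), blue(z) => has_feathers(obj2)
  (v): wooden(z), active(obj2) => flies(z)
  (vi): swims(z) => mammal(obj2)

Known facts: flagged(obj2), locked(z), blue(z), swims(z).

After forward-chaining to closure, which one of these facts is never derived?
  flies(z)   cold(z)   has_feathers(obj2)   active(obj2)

Round 1 fires (iv), (vi), giving has_feathers(obj2), mammal(obj2).
Round 2 fires (ii), giving active(obj2).
Round 3 fires (i), giving cold(z).
Derived: cold(z) (round 3), has_feathers(obj2) (round 1), active(obj2) (round 2). flies(z) never appears in any round.

flies(z)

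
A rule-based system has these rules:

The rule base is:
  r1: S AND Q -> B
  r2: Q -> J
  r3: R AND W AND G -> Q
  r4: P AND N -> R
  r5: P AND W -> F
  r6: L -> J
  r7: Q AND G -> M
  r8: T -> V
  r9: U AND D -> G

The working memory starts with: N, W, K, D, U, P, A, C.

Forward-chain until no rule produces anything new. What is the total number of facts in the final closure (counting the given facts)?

14

Round 1 — r4, r5, r9, derive R, F, G.
Round 2 — r3, derive Q.
Round 3 — r2, r7, derive J, M.
Closure: {A, C, D, F, G, J, K, M, N, P, Q, R, U, W} — 14 facts.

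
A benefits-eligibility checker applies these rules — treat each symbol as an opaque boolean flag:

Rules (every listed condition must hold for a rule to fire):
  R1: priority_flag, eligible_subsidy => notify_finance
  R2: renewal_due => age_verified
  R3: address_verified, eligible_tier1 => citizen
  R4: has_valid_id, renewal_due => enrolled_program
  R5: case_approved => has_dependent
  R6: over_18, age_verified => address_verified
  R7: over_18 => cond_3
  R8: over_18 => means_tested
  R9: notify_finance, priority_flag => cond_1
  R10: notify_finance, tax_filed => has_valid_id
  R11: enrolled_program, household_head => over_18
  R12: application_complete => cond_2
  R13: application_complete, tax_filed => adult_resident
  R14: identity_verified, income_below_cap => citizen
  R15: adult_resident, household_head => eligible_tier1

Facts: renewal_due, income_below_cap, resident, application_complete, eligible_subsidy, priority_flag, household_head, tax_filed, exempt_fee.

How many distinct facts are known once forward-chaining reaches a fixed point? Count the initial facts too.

22

Round 1 fires R1, R2, R12, R13, giving notify_finance, age_verified, cond_2, adult_resident.
Round 2 fires R9, R10, R15, giving cond_1, has_valid_id, eligible_tier1.
Round 3 fires R4, giving enrolled_program.
Round 4 fires R11, giving over_18.
Round 5 fires R6, R7, R8, giving address_verified, cond_3, means_tested.
Round 6 fires R3, giving citizen.
Closure: {address_verified, adult_resident, age_verified, application_complete, citizen, cond_1, cond_2, cond_3, eligible_subsidy, eligible_tier1, enrolled_program, exempt_fee, has_valid_id, household_head, income_below_cap, means_tested, notify_finance, over_18, priority_flag, renewal_due, resident, tax_filed} — 22 facts.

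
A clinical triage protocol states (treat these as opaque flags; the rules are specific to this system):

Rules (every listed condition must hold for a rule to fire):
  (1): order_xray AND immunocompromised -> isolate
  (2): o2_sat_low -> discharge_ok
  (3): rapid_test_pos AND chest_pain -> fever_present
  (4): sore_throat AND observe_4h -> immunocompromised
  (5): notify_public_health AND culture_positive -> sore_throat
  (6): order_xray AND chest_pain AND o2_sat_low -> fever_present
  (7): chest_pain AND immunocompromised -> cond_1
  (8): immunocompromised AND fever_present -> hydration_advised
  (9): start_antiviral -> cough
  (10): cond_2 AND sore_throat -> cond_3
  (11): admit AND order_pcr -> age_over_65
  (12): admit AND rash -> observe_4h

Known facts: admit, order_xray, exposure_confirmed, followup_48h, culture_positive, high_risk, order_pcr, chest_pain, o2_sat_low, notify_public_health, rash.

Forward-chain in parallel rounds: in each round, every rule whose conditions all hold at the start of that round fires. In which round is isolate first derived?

3

Round 1: (2) [o2_sat_low -> discharge_ok]; (5) [notify_public_health AND culture_positive -> sore_throat]; (6) [order_xray AND chest_pain AND o2_sat_low -> fever_present]; (11) [admit AND order_pcr -> age_over_65]; (12) [admit AND rash -> observe_4h]. Adds discharge_ok, sore_throat, fever_present, age_over_65, observe_4h.
Round 2: (4) [sore_throat AND observe_4h -> immunocompromised]. Adds immunocompromised.
Round 3: (1) [order_xray AND immunocompromised -> isolate]; (7) [chest_pain AND immunocompromised -> cond_1]; (8) [immunocompromised AND fever_present -> hydration_advised]. Adds isolate, cond_1, hydration_advised.
isolate first appears in round 3.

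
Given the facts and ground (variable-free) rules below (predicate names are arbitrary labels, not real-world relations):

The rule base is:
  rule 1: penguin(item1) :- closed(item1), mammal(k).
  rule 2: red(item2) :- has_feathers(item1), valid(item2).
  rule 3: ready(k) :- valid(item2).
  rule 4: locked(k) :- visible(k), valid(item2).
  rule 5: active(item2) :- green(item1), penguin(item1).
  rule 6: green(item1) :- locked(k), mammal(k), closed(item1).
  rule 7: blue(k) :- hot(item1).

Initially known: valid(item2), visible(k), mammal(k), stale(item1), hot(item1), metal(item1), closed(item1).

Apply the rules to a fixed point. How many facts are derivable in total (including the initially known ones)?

13

Round 1: rule 1 [penguin(item1) :- closed(item1), mammal(k).]; rule 3 [ready(k) :- valid(item2).]; rule 4 [locked(k) :- visible(k), valid(item2).]; rule 7 [blue(k) :- hot(item1).]. New: penguin(item1), ready(k), locked(k), blue(k).
Round 2: rule 6 [green(item1) :- locked(k), mammal(k), closed(item1).]. New: green(item1).
Round 3: rule 5 [active(item2) :- green(item1), penguin(item1).]. New: active(item2).
Closure: {active(item2), blue(k), closed(item1), green(item1), hot(item1), locked(k), mammal(k), metal(item1), penguin(item1), ready(k), stale(item1), valid(item2), visible(k)} — 13 facts.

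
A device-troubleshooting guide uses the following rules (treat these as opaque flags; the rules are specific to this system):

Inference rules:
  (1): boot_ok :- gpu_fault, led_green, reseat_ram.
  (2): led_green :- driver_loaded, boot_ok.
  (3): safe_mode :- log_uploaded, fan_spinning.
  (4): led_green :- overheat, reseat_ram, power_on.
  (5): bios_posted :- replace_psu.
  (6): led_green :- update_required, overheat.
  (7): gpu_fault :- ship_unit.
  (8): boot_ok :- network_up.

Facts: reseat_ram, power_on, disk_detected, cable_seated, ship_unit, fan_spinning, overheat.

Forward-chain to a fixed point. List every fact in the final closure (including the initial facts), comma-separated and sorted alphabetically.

Round 1: (4) [led_green :- overheat, reseat_ram, power_on.]; (7) [gpu_fault :- ship_unit.]. New: led_green, gpu_fault.
Round 2: (1) [boot_ok :- gpu_fault, led_green, reseat_ram.]. New: boot_ok.

boot_ok, cable_seated, disk_detected, fan_spinning, gpu_fault, led_green, overheat, power_on, reseat_ram, ship_unit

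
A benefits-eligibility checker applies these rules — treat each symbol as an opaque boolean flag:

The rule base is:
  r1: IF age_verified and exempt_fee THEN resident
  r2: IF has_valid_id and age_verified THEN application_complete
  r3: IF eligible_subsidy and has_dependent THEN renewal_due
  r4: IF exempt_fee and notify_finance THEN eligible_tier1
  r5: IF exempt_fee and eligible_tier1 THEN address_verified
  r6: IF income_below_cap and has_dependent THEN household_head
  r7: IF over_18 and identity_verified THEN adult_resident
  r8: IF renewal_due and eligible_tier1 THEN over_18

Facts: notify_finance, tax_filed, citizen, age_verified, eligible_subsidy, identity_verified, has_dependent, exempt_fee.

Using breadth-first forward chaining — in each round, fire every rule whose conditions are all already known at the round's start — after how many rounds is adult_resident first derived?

[1] r1 [IF age_verified and exempt_fee THEN resident]; r3 [IF eligible_subsidy and has_dependent THEN renewal_due]; r4 [IF exempt_fee and notify_finance THEN eligible_tier1]. ⇒ new: resident, renewal_due, eligible_tier1.
[2] r5 [IF exempt_fee and eligible_tier1 THEN address_verified]; r8 [IF renewal_due and eligible_tier1 THEN over_18]. ⇒ new: address_verified, over_18.
[3] r7 [IF over_18 and identity_verified THEN adult_resident]. ⇒ new: adult_resident.
adult_resident first appears in round 3.

3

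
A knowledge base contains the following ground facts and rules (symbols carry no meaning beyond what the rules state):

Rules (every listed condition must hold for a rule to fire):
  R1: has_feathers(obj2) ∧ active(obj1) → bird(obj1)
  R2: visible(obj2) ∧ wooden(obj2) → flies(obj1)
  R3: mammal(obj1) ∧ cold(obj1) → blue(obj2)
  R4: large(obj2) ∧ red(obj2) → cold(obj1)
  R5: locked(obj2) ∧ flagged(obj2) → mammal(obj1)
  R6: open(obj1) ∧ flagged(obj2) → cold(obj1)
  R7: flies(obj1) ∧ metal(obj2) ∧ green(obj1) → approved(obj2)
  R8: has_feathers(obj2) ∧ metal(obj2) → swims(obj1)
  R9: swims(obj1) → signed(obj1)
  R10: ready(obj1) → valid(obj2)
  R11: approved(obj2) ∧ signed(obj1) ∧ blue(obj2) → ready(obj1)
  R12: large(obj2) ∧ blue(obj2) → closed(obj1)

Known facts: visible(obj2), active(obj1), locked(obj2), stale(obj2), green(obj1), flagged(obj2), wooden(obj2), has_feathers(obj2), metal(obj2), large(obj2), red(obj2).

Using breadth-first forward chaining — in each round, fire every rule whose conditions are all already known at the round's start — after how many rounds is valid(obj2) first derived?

Round 1: R1 [has_feathers(obj2) ∧ active(obj1) → bird(obj1)]; R2 [visible(obj2) ∧ wooden(obj2) → flies(obj1)]; R4 [large(obj2) ∧ red(obj2) → cold(obj1)]; R5 [locked(obj2) ∧ flagged(obj2) → mammal(obj1)]; R8 [has_feathers(obj2) ∧ metal(obj2) → swims(obj1)]. Adds bird(obj1), flies(obj1), cold(obj1), mammal(obj1), swims(obj1).
Round 2: R3 [mammal(obj1) ∧ cold(obj1) → blue(obj2)]; R7 [flies(obj1) ∧ metal(obj2) ∧ green(obj1) → approved(obj2)]; R9 [swims(obj1) → signed(obj1)]. Adds blue(obj2), approved(obj2), signed(obj1).
Round 3: R11 [approved(obj2) ∧ signed(obj1) ∧ blue(obj2) → ready(obj1)]; R12 [large(obj2) ∧ blue(obj2) → closed(obj1)]. Adds ready(obj1), closed(obj1).
Round 4: R10 [ready(obj1) → valid(obj2)]. Adds valid(obj2).
valid(obj2) first appears in round 4.

4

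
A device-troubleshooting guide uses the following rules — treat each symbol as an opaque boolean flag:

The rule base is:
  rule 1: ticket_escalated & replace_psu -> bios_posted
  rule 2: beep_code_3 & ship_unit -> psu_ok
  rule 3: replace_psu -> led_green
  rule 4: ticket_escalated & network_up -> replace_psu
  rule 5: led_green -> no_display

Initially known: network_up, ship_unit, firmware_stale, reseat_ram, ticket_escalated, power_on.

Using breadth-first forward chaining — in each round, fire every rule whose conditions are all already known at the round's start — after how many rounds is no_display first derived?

3

Round 1 fires rule 4, giving replace_psu.
Round 2 fires rule 1, rule 3, giving bios_posted, led_green.
Round 3 fires rule 5, giving no_display.
no_display first appears in round 3.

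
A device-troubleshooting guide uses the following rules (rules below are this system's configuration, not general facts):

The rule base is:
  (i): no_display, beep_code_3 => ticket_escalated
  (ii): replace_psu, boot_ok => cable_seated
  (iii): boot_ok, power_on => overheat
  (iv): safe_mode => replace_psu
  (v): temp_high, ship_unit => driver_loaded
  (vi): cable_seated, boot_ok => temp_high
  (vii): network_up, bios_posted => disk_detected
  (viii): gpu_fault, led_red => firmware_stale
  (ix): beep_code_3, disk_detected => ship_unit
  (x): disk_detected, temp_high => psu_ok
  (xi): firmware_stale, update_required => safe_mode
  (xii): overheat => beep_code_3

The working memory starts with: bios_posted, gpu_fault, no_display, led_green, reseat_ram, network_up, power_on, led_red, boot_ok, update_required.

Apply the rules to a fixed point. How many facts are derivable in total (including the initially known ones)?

22

Round 1: (iii) [boot_ok, power_on => overheat]; (vii) [network_up, bios_posted => disk_detected]; (viii) [gpu_fault, led_red => firmware_stale]. New: overheat, disk_detected, firmware_stale.
Round 2: (xi) [firmware_stale, update_required => safe_mode]; (xii) [overheat => beep_code_3]. New: safe_mode, beep_code_3.
Round 3: (i) [no_display, beep_code_3 => ticket_escalated]; (iv) [safe_mode => replace_psu]; (ix) [beep_code_3, disk_detected => ship_unit]. New: ticket_escalated, replace_psu, ship_unit.
Round 4: (ii) [replace_psu, boot_ok => cable_seated]. New: cable_seated.
Round 5: (vi) [cable_seated, boot_ok => temp_high]. New: temp_high.
Round 6: (v) [temp_high, ship_unit => driver_loaded]; (x) [disk_detected, temp_high => psu_ok]. New: driver_loaded, psu_ok.
Closure: {beep_code_3, bios_posted, boot_ok, cable_seated, disk_detected, driver_loaded, firmware_stale, gpu_fault, led_green, led_red, network_up, no_display, overheat, power_on, psu_ok, replace_psu, reseat_ram, safe_mode, ship_unit, temp_high, ticket_escalated, update_required} — 22 facts.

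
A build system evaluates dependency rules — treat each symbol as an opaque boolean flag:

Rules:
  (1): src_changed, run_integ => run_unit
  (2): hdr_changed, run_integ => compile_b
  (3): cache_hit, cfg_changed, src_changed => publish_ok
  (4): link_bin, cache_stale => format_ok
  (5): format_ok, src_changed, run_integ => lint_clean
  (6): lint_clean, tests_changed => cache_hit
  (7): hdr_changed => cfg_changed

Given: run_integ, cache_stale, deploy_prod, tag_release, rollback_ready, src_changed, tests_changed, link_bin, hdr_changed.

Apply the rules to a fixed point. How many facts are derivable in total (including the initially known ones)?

Round 1 fires (1), (2), (4), (7), giving run_unit, compile_b, format_ok, cfg_changed.
Round 2 fires (5), giving lint_clean.
Round 3 fires (6), giving cache_hit.
Round 4 fires (3), giving publish_ok.
Closure: {cache_hit, cache_stale, cfg_changed, compile_b, deploy_prod, format_ok, hdr_changed, link_bin, lint_clean, publish_ok, rollback_ready, run_integ, run_unit, src_changed, tag_release, tests_changed} — 16 facts.

16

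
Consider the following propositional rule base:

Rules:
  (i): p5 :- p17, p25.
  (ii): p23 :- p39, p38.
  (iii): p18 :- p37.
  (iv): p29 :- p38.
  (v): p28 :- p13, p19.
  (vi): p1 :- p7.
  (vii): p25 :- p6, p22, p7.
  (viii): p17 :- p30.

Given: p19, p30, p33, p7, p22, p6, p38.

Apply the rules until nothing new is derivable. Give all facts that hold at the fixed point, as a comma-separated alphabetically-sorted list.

Round 1: (iv) [p29 :- p38.]; (vi) [p1 :- p7.]; (vii) [p25 :- p6, p22, p7.]; (viii) [p17 :- p30.]. Adds p29, p1, p25, p17.
Round 2: (i) [p5 :- p17, p25.]. Adds p5.

p1, p17, p19, p22, p25, p29, p30, p33, p38, p5, p6, p7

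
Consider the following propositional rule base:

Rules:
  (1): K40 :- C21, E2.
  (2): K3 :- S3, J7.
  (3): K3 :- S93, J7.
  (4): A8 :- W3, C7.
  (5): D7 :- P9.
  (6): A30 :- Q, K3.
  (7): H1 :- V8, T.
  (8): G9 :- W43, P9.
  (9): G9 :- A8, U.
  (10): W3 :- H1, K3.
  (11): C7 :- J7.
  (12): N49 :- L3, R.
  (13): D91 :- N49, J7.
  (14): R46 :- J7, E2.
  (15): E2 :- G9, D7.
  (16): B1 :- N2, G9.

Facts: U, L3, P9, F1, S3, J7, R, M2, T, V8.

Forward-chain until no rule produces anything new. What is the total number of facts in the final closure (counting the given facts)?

[1] (2) [K3 :- S3, J7.]; (5) [D7 :- P9.]; (7) [H1 :- V8, T.]; (11) [C7 :- J7.]; (12) [N49 :- L3, R.]. ⇒ new: K3, D7, H1, C7, N49.
[2] (10) [W3 :- H1, K3.]; (13) [D91 :- N49, J7.]. ⇒ new: W3, D91.
[3] (4) [A8 :- W3, C7.]. ⇒ new: A8.
[4] (9) [G9 :- A8, U.]. ⇒ new: G9.
[5] (15) [E2 :- G9, D7.]. ⇒ new: E2.
[6] (14) [R46 :- J7, E2.]. ⇒ new: R46.
Closure: {A8, C7, D7, D91, E2, F1, G9, H1, J7, K3, L3, M2, N49, P9, R, R46, S3, T, U, V8, W3} — 21 facts.

21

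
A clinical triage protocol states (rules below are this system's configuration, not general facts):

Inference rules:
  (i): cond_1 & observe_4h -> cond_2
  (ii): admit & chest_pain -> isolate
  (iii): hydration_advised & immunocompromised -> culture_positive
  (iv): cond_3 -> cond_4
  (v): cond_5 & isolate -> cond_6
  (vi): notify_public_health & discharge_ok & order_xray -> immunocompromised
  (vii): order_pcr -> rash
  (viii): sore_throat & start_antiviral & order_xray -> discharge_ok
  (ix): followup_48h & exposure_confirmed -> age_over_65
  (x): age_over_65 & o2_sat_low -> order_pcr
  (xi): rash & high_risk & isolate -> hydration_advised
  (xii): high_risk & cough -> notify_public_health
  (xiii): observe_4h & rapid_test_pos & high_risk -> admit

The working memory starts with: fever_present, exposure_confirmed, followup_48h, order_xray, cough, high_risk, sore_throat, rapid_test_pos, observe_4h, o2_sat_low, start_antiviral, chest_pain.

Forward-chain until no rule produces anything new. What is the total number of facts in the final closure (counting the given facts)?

22

Round 1: (viii) [sore_throat & start_antiviral & order_xray -> discharge_ok]; (ix) [followup_48h & exposure_confirmed -> age_over_65]; (xii) [high_risk & cough -> notify_public_health]; (xiii) [observe_4h & rapid_test_pos & high_risk -> admit]. New: discharge_ok, age_over_65, notify_public_health, admit.
Round 2: (ii) [admit & chest_pain -> isolate]; (vi) [notify_public_health & discharge_ok & order_xray -> immunocompromised]; (x) [age_over_65 & o2_sat_low -> order_pcr]. New: isolate, immunocompromised, order_pcr.
Round 3: (vii) [order_pcr -> rash]. New: rash.
Round 4: (xi) [rash & high_risk & isolate -> hydration_advised]. New: hydration_advised.
Round 5: (iii) [hydration_advised & immunocompromised -> culture_positive]. New: culture_positive.
Closure: {admit, age_over_65, chest_pain, cough, culture_positive, discharge_ok, exposure_confirmed, fever_present, followup_48h, high_risk, hydration_advised, immunocompromised, isolate, notify_public_health, o2_sat_low, observe_4h, order_pcr, order_xray, rapid_test_pos, rash, sore_throat, start_antiviral} — 22 facts.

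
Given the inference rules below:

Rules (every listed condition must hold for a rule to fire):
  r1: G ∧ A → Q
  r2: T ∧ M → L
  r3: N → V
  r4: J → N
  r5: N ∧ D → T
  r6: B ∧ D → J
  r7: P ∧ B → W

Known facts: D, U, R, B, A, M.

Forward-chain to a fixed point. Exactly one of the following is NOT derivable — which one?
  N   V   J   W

W

Round 1: r6 [B ∧ D → J]. New: J.
Round 2: r4 [J → N]. New: N.
Round 3: r3 [N → V]; r5 [N ∧ D → T]. New: V, T.
Round 4: r2 [T ∧ M → L]. New: L.
Derived: V (round 3), N (round 2), J (round 1). W never appears in any round.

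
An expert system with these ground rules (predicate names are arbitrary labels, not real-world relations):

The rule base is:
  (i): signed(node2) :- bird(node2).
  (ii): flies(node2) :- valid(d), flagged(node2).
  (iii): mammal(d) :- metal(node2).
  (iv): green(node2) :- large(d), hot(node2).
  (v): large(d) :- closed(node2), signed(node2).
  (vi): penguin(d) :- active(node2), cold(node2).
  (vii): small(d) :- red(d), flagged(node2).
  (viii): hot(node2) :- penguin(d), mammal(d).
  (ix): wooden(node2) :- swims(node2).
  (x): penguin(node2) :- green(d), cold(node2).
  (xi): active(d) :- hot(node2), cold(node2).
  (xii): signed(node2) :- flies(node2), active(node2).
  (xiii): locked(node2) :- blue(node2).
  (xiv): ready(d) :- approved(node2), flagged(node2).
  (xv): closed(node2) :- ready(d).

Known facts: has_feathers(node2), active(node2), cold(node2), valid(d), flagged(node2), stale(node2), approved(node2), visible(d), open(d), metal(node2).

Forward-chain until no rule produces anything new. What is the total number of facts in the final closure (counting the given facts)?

20

[1] (ii) [flies(node2) :- valid(d), flagged(node2).]; (iii) [mammal(d) :- metal(node2).]; (vi) [penguin(d) :- active(node2), cold(node2).]; (xiv) [ready(d) :- approved(node2), flagged(node2).]. ⇒ new: flies(node2), mammal(d), penguin(d), ready(d).
[2] (viii) [hot(node2) :- penguin(d), mammal(d).]; (xii) [signed(node2) :- flies(node2), active(node2).]; (xv) [closed(node2) :- ready(d).]. ⇒ new: hot(node2), signed(node2), closed(node2).
[3] (v) [large(d) :- closed(node2), signed(node2).]; (xi) [active(d) :- hot(node2), cold(node2).]. ⇒ new: large(d), active(d).
[4] (iv) [green(node2) :- large(d), hot(node2).]. ⇒ new: green(node2).
Closure: {active(d), active(node2), approved(node2), closed(node2), cold(node2), flagged(node2), flies(node2), green(node2), has_feathers(node2), hot(node2), large(d), mammal(d), metal(node2), open(d), penguin(d), ready(d), signed(node2), stale(node2), valid(d), visible(d)} — 20 facts.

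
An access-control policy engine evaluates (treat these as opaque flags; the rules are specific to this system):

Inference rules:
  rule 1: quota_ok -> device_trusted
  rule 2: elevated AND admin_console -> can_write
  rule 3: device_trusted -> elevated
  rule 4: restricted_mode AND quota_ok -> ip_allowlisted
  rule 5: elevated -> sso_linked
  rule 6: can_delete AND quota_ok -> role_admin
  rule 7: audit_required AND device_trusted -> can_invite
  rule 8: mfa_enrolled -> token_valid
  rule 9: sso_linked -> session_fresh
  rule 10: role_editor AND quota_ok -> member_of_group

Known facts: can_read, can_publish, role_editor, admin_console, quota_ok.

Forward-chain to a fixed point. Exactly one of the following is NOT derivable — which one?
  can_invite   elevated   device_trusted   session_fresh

Round 1: rule 1 [quota_ok -> device_trusted]; rule 10 [role_editor AND quota_ok -> member_of_group]. Adds device_trusted, member_of_group.
Round 2: rule 3 [device_trusted -> elevated]. Adds elevated.
Round 3: rule 2 [elevated AND admin_console -> can_write]; rule 5 [elevated -> sso_linked]. Adds can_write, sso_linked.
Round 4: rule 9 [sso_linked -> session_fresh]. Adds session_fresh.
Derived: device_trusted (round 1), elevated (round 2), session_fresh (round 4). can_invite never appears in any round.

can_invite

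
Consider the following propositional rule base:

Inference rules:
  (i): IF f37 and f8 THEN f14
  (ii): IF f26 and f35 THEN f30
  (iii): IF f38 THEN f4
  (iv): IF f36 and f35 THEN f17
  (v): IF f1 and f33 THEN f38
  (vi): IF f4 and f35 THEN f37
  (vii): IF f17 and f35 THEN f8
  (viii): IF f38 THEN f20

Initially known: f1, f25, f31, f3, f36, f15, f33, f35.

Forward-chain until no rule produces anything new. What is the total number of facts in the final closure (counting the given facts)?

[1] (iv) [IF f36 and f35 THEN f17]; (v) [IF f1 and f33 THEN f38]. ⇒ new: f17, f38.
[2] (iii) [IF f38 THEN f4]; (vii) [IF f17 and f35 THEN f8]; (viii) [IF f38 THEN f20]. ⇒ new: f4, f8, f20.
[3] (vi) [IF f4 and f35 THEN f37]. ⇒ new: f37.
[4] (i) [IF f37 and f8 THEN f14]. ⇒ new: f14.
Closure: {f1, f14, f15, f17, f20, f25, f3, f31, f33, f35, f36, f37, f38, f4, f8} — 15 facts.

15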